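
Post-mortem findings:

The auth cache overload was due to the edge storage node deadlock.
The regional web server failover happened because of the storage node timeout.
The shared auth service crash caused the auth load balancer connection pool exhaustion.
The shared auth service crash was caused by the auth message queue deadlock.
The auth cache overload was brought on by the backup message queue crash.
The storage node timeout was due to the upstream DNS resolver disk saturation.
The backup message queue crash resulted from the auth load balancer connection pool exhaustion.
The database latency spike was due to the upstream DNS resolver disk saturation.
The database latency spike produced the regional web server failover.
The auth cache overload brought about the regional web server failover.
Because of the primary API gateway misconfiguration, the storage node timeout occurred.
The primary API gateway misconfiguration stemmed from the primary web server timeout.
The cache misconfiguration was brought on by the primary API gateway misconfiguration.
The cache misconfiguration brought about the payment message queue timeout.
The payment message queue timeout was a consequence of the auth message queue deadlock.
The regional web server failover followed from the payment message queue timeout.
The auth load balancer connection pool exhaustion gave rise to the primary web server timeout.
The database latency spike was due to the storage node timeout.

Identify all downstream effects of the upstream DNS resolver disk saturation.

Direct effects: the storage node timeout, the database latency spike.
2 steps out: the regional web server failover.
Not reachable from it: the auth message queue deadlock, the edge storage node deadlock, the shared auth service crash, the auth load balancer connection pool exhaustion, the backup message queue crash, the primary web server timeout, the primary API gateway misconfiguration, the cache misconfiguration, the auth cache overload, the payment message queue timeout.

the database latency spike, the regional web server failover, the storage node timeout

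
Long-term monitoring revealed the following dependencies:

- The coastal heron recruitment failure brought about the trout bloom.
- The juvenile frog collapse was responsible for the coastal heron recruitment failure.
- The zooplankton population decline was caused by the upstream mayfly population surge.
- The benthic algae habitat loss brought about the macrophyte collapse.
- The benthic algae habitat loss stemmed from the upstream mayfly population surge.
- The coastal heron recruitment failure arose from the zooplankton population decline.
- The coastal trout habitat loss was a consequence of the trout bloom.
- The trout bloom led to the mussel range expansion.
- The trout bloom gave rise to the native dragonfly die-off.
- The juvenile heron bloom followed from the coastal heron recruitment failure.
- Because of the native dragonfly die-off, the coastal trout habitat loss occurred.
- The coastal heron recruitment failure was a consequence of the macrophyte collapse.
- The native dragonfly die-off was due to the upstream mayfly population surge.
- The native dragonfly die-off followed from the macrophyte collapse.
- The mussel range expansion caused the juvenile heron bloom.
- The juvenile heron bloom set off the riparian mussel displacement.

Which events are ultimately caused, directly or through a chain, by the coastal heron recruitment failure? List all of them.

Direct effects: the trout bloom, the juvenile heron bloom.
2 steps out: the mussel range expansion, the native dragonfly die-off, the coastal trout habitat loss, the riparian mussel displacement.
Not reachable from it: the upstream mayfly population surge, the zooplankton population decline, the benthic algae habitat loss, the macrophyte collapse, the juvenile frog collapse.

the coastal trout habitat loss, the juvenile heron bloom, the mussel range expansion, the native dragonfly die-off, the riparian mussel displacement, the trout bloom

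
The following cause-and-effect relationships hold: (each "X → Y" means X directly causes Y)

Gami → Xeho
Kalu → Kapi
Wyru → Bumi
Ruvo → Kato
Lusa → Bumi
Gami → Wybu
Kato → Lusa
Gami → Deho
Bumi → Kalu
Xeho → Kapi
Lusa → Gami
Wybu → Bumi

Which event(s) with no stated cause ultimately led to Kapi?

Ruvo, Wyru

Tracing upstream from Kapi: Kapi ← Xeho ← Gami ← Lusa ← Kato ← Ruvo.
A separate upstream branch: Kapi ← Kalu ← Bumi ← Wyru.
Each of those chain origins has no stated cause.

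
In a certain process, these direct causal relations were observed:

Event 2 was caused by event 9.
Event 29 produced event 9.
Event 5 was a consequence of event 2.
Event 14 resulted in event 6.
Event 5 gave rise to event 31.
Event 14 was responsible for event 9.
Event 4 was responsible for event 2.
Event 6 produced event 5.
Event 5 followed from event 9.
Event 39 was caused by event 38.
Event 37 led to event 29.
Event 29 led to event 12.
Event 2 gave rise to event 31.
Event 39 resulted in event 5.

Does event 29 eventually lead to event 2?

There is a causal chain: event 29 → event 9 → event 2.

Yes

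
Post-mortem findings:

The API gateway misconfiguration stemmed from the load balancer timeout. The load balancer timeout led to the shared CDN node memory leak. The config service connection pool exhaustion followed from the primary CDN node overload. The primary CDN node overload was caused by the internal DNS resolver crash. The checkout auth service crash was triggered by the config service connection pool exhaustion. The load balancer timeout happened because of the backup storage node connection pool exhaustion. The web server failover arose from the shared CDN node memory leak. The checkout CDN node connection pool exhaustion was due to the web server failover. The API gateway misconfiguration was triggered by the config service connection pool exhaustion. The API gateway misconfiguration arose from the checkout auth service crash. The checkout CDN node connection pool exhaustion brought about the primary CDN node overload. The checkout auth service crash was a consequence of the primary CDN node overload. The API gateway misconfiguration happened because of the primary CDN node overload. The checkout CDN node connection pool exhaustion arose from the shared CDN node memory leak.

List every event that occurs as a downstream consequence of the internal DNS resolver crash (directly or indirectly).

Direct effects: the primary CDN node overload.
2 steps out: the config service connection pool exhaustion, the checkout auth service crash, the API gateway misconfiguration.
Not reachable from it: the backup storage node connection pool exhaustion, the load balancer timeout, the shared CDN node memory leak, the web server failover, the checkout CDN node connection pool exhaustion.

the API gateway misconfiguration, the checkout auth service crash, the config service connection pool exhaustion, the primary CDN node overload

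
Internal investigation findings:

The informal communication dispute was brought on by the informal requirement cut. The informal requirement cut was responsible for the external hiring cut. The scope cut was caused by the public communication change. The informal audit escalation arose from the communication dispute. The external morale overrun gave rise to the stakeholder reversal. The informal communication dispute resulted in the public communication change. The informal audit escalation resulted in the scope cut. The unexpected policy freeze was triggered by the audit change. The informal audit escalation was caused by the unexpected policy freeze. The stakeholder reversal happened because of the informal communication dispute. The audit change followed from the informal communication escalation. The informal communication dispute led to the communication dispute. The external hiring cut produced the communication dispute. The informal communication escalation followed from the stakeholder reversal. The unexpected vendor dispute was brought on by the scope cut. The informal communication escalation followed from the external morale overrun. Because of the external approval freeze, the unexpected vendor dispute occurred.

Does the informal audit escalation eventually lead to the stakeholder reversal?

The informal audit escalation leads to the scope cut, the unexpected vendor dispute; the stakeholder reversal is not among them.

No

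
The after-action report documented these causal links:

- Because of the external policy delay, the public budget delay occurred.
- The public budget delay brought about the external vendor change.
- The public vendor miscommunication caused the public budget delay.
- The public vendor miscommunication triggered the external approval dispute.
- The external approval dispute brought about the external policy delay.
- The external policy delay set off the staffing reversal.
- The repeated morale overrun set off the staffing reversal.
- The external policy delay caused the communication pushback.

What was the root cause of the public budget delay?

the public vendor miscommunication

Tracing upstream from the public budget delay: the public budget delay ← the public vendor miscommunication.
The public vendor miscommunication has no stated cause, so it is the root.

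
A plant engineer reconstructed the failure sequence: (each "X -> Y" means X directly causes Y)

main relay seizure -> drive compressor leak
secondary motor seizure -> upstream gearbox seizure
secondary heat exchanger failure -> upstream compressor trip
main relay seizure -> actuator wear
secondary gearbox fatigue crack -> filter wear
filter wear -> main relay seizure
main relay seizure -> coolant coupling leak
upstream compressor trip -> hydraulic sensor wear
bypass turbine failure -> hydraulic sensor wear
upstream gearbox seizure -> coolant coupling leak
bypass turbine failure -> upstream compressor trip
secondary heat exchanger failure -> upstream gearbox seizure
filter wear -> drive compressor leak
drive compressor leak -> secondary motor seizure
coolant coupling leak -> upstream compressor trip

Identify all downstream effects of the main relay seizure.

Direct effects: the drive compressor leak, the coolant coupling leak, the actuator wear.
2 steps out: the secondary motor seizure, the upstream compressor trip.
3 steps out: the upstream gearbox seizure, the hydraulic sensor wear.
Not reachable from it: the secondary gearbox fatigue crack, the filter wear, the secondary heat exchanger failure, the bypass turbine failure.

the actuator wear, the coolant coupling leak, the drive compressor leak, the hydraulic sensor wear, the secondary motor seizure, the upstream compressor trip, the upstream gearbox seizure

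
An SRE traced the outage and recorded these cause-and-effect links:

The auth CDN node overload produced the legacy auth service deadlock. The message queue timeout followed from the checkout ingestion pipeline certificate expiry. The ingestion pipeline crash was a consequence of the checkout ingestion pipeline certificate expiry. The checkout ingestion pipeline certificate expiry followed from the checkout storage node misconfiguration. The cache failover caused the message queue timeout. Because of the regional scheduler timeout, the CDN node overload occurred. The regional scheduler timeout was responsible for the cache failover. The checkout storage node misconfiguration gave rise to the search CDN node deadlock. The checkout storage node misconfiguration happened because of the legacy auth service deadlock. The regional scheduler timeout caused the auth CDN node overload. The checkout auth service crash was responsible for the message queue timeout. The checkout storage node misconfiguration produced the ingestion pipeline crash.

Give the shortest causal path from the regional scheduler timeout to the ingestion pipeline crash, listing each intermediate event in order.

the regional scheduler timeout → the auth CDN node overload → the legacy auth service deadlock → the checkout storage node misconfiguration → the ingestion pipeline crash

the regional scheduler timeout → the auth CDN node overload
the auth CDN node overload → the legacy auth service deadlock
the legacy auth service deadlock → the checkout storage node misconfiguration
the checkout storage node misconfiguration → the ingestion pipeline crash
Length: 4 steps.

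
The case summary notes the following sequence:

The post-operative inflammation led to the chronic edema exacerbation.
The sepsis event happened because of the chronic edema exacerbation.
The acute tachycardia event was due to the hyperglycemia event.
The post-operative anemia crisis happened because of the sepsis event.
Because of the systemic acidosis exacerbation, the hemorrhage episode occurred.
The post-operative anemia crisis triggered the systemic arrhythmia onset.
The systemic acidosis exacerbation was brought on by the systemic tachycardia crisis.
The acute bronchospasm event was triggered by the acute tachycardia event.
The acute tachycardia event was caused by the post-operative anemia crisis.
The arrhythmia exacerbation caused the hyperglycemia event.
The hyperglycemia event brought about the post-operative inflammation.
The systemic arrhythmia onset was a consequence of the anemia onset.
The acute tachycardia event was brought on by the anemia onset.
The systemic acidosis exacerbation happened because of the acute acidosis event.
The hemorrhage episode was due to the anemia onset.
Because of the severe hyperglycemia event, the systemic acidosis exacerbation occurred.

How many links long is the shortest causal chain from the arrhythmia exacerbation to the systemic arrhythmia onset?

6

Shortest chain: the arrhythmia exacerbation → the hyperglycemia event → the post-operative inflammation → the chronic edema exacerbation → the sepsis event → the post-operative anemia crisis → the systemic arrhythmia onset.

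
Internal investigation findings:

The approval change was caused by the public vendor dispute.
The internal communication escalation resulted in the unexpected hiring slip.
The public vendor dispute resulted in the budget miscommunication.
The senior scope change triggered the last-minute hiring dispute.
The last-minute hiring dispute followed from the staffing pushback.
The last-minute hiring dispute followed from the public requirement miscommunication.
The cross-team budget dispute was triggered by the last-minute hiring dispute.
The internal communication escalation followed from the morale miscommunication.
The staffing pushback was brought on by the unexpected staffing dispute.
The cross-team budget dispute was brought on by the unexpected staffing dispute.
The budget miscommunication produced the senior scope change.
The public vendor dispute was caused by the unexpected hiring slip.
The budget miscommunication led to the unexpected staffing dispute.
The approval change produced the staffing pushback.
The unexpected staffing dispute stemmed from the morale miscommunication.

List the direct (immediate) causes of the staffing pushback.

Upstream contributors include the morale miscommunication, the internal communication escalation, the unexpected hiring slip, the public vendor dispute, the budget miscommunication, but only the approval change, the unexpected staffing dispute feed directly into the staffing pushback.

the approval change, the unexpected staffing dispute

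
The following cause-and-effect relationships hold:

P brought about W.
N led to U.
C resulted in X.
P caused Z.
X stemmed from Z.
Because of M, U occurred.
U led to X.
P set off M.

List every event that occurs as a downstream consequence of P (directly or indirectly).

Direct effects: W, Z, M.
2 steps out: U, X.
Not reachable from it: N, C.

M, U, W, X, Z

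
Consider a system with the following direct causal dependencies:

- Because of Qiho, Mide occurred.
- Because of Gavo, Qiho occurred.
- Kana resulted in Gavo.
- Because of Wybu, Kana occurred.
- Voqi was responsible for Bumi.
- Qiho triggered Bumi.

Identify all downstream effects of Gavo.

Bumi, Mide, Qiho

Direct effects: Qiho.
2 steps out: Mide, Bumi.
Not reachable from it: Wybu, Kana, Voqi.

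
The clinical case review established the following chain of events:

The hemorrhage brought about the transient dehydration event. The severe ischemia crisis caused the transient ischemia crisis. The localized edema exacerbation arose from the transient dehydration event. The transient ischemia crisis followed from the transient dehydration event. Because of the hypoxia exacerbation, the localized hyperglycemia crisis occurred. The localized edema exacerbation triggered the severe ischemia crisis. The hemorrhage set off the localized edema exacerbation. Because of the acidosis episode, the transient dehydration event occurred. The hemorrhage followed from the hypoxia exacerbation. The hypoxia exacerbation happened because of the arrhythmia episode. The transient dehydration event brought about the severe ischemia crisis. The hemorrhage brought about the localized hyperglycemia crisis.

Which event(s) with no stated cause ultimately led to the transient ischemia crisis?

Tracing upstream from the transient ischemia crisis: the transient ischemia crisis ← the transient dehydration event ← the hemorrhage ← the hypoxia exacerbation ← the arrhythmia episode.
A separate upstream branch: the transient ischemia crisis ← the transient dehydration event ← the acidosis episode.
Each of those chain origins has no stated cause.

the acidosis episode, the arrhythmia episode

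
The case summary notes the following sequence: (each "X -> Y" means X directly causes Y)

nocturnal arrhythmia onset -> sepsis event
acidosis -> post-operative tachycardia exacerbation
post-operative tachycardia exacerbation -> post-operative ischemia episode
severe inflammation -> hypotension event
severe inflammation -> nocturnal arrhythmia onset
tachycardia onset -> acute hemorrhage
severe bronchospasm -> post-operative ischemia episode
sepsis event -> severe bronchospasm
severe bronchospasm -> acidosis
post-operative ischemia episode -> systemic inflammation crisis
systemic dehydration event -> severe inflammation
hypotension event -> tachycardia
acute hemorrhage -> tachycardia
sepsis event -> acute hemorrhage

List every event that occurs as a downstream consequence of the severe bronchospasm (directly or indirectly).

Direct effects: the acidosis, the post-operative ischemia episode.
2 steps out: the post-operative tachycardia exacerbation, the systemic inflammation crisis.
Not reachable from it: the systemic dehydration event, the severe inflammation, the nocturnal arrhythmia onset, the sepsis event, the hypotension event, the acute hemorrhage, the tachycardia, the tachycardia onset.

the acidosis, the post-operative ischemia episode, the post-operative tachycardia exacerbation, the systemic inflammation crisis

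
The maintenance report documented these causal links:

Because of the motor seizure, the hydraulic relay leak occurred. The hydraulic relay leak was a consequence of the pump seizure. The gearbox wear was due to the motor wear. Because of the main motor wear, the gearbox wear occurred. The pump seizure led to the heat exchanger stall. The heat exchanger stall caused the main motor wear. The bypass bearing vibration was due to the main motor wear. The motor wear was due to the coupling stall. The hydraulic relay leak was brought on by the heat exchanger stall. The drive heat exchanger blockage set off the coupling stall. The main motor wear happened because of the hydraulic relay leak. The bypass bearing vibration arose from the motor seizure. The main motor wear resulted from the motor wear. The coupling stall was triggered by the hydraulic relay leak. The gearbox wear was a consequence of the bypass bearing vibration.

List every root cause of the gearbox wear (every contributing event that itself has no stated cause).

the drive heat exchanger blockage, the motor seizure, the pump seizure

Tracing upstream from the gearbox wear: the gearbox wear ← the main motor wear ← the heat exchanger stall ← the pump seizure.
A separate upstream branch: the gearbox wear ← the motor wear ← the coupling stall ← the drive heat exchanger blockage.
A separate upstream branch: the gearbox wear ← the bypass bearing vibration ← the motor seizure.
Each of those chain origins has no stated cause.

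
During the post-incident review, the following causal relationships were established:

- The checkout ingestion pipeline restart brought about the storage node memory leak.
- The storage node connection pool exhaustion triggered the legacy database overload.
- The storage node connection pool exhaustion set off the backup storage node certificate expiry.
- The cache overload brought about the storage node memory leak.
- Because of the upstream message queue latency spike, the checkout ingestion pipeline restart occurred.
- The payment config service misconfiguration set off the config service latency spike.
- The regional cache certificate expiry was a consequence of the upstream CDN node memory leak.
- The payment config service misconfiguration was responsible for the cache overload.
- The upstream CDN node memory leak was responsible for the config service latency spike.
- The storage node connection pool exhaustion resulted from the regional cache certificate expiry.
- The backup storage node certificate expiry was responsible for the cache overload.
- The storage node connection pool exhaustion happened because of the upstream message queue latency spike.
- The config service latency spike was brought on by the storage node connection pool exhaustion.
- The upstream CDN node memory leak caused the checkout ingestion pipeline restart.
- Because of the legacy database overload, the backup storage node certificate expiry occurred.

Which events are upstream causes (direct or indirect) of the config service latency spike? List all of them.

Immediate causes of the config service latency spike: the payment config service misconfiguration, the upstream CDN node memory leak, the storage node connection pool exhaustion.
Further upstream: the upstream message queue latency spike, the regional cache certificate expiry.

the payment config service misconfiguration, the regional cache certificate expiry, the storage node connection pool exhaustion, the upstream CDN node memory leak, the upstream message queue latency spike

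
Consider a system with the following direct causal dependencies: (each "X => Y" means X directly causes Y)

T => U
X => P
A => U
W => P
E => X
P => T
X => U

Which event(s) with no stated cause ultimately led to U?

Tracing upstream from U: U ← T ← P ← W.
A separate upstream branch: U ← X ← E.
A separate upstream branch: U ← A.
Each of those chain origins has no stated cause.

A, E, W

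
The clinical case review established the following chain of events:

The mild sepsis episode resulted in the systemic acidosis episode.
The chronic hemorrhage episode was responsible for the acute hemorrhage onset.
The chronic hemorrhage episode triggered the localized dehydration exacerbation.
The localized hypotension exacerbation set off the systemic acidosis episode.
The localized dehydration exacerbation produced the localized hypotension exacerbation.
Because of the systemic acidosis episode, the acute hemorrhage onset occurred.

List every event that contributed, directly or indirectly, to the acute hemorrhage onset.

Immediate causes of the acute hemorrhage onset: the chronic hemorrhage episode, the systemic acidosis episode.
Further upstream: the localized dehydration exacerbation, the localized hypotension exacerbation, the mild sepsis episode.

the chronic hemorrhage episode, the localized dehydration exacerbation, the localized hypotension exacerbation, the mild sepsis episode, the systemic acidosis episode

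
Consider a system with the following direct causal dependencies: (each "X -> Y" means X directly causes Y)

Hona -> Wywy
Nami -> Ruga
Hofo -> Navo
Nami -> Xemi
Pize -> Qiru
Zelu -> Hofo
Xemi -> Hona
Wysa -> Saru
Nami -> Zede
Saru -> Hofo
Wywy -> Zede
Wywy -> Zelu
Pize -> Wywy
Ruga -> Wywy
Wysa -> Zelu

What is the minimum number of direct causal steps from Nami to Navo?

5

Shortest chain: Nami → Ruga → Wywy → Zelu → Hofo → Navo.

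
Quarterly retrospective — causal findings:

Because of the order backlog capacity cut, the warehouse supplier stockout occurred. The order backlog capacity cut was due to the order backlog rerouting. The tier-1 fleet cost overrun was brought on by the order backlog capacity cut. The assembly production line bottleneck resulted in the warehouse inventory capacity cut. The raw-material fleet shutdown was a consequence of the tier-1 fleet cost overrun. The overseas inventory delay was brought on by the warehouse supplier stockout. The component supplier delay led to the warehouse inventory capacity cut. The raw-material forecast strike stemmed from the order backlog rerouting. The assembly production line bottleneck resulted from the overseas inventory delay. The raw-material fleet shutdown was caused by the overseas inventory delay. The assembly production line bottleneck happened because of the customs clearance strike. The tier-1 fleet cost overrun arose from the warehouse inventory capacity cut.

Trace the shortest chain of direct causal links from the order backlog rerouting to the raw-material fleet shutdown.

the order backlog rerouting → the order backlog capacity cut
the order backlog capacity cut → the tier-1 fleet cost overrun
the tier-1 fleet cost overrun → the raw-material fleet shutdown
Length: 3 steps.

the order backlog rerouting → the order backlog capacity cut → the tier-1 fleet cost overrun → the raw-material fleet shutdown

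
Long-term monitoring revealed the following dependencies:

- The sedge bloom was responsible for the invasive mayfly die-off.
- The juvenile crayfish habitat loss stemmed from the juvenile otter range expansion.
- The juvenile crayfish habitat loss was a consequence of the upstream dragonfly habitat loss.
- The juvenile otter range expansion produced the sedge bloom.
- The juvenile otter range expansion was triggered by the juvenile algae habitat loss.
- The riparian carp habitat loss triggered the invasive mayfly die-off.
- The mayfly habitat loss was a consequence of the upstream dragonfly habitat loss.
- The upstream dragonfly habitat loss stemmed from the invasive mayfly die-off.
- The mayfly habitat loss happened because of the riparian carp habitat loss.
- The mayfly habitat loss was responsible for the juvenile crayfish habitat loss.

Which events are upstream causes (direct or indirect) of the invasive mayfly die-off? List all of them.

Immediate causes of the invasive mayfly die-off: the sedge bloom, the riparian carp habitat loss.
Further upstream: the juvenile algae habitat loss, the juvenile otter range expansion.

the juvenile algae habitat loss, the juvenile otter range expansion, the riparian carp habitat loss, the sedge bloom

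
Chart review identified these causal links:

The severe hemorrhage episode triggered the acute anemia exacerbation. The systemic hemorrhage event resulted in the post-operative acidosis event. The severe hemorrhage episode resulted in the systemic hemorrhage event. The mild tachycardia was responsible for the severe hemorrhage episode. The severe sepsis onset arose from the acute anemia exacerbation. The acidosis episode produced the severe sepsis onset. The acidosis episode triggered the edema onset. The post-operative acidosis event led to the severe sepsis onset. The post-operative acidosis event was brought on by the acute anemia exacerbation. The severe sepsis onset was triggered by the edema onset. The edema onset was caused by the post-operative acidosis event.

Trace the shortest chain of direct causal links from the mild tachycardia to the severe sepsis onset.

the mild tachycardia → the severe hemorrhage episode → the acute anemia exacerbation → the severe sepsis onset

the mild tachycardia → the severe hemorrhage episode
the severe hemorrhage episode → the acute anemia exacerbation
the acute anemia exacerbation → the severe sepsis onset
Length: 3 steps.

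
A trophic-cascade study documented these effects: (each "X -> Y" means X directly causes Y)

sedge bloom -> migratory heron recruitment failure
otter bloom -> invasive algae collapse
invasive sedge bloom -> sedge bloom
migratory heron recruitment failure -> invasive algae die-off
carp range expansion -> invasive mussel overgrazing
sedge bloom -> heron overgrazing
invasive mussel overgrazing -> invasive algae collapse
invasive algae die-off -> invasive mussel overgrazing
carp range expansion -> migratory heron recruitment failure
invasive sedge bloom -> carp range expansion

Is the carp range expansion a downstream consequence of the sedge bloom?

No

The sedge bloom leads to the heron overgrazing, the migratory heron recruitment failure, the invasive algae die-off, the invasive mussel overgrazing, the invasive algae collapse; the carp range expansion is not among them.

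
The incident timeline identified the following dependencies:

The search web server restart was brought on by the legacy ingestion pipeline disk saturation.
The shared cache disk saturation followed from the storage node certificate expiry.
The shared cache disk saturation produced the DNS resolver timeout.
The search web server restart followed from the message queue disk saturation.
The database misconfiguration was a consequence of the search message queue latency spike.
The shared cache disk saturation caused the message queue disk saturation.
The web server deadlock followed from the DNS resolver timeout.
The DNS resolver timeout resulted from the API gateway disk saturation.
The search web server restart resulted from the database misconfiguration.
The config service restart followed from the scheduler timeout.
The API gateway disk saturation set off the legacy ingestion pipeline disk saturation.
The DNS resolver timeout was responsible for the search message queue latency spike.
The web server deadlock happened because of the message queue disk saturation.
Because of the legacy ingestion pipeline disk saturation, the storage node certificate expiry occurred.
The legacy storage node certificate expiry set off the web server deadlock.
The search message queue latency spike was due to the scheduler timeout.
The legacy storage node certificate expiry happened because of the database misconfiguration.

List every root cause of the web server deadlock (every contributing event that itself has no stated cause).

the API gateway disk saturation, the scheduler timeout

Tracing upstream from the web server deadlock: the web server deadlock ← the legacy storage node certificate expiry ← the database misconfiguration ← the search message queue latency spike ← the scheduler timeout.
A separate upstream branch: the web server deadlock ← the DNS resolver timeout ← the API gateway disk saturation.
Each of those chain origins has no stated cause.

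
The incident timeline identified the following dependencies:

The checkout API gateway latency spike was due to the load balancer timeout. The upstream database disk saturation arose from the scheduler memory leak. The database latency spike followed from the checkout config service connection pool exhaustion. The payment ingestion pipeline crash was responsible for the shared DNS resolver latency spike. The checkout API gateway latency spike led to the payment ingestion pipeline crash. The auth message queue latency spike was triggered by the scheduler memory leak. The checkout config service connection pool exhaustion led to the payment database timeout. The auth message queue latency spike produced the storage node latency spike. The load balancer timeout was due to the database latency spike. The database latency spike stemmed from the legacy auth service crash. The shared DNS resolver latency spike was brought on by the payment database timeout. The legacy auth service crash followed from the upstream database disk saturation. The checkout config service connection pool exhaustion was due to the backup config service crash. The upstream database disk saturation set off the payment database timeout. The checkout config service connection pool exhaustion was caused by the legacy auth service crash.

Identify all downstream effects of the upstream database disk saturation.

the checkout API gateway latency spike, the checkout config service connection pool exhaustion, the database latency spike, the legacy auth service crash, the load balancer timeout, the payment database timeout, the payment ingestion pipeline crash, the shared DNS resolver latency spike

Direct effects: the legacy auth service crash, the payment database timeout.
2 steps out: the checkout config service connection pool exhaustion, the database latency spike, the shared DNS resolver latency spike.
3 steps out: the load balancer timeout.
4 steps out: the checkout API gateway latency spike.
5 steps out: the payment ingestion pipeline crash.
Not reachable from it: the scheduler memory leak, the auth message queue latency spike, the storage node latency spike, the backup config service crash.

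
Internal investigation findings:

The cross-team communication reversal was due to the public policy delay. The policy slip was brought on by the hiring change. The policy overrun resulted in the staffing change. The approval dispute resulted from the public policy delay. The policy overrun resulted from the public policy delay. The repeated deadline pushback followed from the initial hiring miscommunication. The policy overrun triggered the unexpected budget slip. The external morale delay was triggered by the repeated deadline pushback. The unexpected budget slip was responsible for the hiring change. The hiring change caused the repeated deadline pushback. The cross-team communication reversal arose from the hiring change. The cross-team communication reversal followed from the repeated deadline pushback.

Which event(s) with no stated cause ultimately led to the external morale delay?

Tracing upstream from the external morale delay: the external morale delay ← the repeated deadline pushback ← the hiring change ← the unexpected budget slip ← the policy overrun ← the public policy delay.
A separate upstream branch: the external morale delay ← the repeated deadline pushback ← the initial hiring miscommunication.
Each of those chain origins has no stated cause.

the initial hiring miscommunication, the public policy delay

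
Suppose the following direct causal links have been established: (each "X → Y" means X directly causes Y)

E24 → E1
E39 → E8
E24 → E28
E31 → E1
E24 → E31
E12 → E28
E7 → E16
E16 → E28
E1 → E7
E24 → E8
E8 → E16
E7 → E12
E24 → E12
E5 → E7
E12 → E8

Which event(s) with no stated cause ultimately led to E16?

Tracing upstream from E16: E16 ← E8 ← E24.
A separate upstream branch: E16 ← E8 ← E39.
A separate upstream branch: E16 ← E7 ← E5.
Each of those chain origins has no stated cause.

E24, E39, E5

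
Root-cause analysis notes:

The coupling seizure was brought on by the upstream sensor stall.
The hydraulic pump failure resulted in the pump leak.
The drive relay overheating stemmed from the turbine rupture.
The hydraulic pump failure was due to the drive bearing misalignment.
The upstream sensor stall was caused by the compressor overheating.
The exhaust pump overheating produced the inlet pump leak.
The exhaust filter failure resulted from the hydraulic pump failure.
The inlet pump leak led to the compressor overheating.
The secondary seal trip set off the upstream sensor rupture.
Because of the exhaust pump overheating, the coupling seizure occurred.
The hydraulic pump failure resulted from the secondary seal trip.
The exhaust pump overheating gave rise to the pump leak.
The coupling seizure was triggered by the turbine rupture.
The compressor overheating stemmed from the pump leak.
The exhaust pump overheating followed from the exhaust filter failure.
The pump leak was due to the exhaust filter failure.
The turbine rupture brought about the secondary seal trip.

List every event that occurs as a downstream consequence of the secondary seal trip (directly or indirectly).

the compressor overheating, the coupling seizure, the exhaust filter failure, the exhaust pump overheating, the hydraulic pump failure, the inlet pump leak, the pump leak, the upstream sensor rupture, the upstream sensor stall

Direct effects: the upstream sensor rupture, the hydraulic pump failure.
2 steps out: the exhaust filter failure, the pump leak.
3 steps out: the exhaust pump overheating, the compressor overheating.
4 steps out: the inlet pump leak, the upstream sensor stall, the coupling seizure.
Not reachable from it: the turbine rupture, the drive relay overheating, the drive bearing misalignment.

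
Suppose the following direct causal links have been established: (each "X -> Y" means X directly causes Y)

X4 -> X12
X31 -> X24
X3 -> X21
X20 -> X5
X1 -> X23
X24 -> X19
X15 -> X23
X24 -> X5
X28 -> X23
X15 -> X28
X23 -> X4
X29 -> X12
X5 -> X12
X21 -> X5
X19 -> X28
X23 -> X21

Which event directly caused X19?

Upstream contributors include X31, but only X24 feeds directly into X19.

X24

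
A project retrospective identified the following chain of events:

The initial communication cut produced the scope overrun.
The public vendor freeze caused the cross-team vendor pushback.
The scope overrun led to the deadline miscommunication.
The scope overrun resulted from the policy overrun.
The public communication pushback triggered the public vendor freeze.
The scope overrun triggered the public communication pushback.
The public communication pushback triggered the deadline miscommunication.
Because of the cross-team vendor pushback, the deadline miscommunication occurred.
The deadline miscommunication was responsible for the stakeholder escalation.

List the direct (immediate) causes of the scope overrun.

the initial communication cut, the policy overrun

the initial communication cut, the policy overrun → the scope overrun with nothing further upstream stated.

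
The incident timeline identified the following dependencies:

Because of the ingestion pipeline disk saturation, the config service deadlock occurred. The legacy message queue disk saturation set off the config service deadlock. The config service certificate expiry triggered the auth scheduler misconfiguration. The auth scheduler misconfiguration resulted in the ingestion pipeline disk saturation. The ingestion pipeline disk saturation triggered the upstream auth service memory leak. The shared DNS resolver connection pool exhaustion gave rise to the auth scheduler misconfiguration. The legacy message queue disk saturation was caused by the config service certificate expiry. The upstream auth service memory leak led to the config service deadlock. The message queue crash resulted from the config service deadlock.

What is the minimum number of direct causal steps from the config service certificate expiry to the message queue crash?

Shortest chain: the config service certificate expiry → the legacy message queue disk saturation → the config service deadlock → the message queue crash.

3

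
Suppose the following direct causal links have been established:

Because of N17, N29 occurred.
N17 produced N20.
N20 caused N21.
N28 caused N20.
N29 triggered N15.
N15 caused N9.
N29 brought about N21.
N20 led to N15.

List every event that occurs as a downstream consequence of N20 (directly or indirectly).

Direct effects: N15, N21.
2 steps out: N9.
Not reachable from it: N17, N29, N28.

N15, N21, N9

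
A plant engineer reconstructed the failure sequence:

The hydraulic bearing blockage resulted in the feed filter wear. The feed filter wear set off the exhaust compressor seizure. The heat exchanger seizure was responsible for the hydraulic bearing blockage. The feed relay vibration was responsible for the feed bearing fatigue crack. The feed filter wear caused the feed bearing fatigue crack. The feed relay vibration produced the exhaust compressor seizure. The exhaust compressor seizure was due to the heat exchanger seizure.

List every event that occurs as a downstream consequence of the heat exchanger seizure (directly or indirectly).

Direct effects: the hydraulic bearing blockage, the exhaust compressor seizure.
2 steps out: the feed filter wear.
3 steps out: the feed bearing fatigue crack.
Not reachable from it: the feed relay vibration.

the exhaust compressor seizure, the feed bearing fatigue crack, the feed filter wear, the hydraulic bearing blockage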